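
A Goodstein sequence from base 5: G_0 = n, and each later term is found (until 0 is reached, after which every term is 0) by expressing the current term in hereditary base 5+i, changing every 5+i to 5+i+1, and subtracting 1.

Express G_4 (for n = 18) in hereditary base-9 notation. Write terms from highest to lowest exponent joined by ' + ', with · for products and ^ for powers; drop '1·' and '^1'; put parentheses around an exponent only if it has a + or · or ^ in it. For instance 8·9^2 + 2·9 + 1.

18 —HB5→ 3·5 + 3 —bump→ 3·6 + 3 = 21 —(−1)→ 20
20 —HB6→ 3·6 + 2 —bump→ 3·7 + 2 = 23 —(−1)→ 22
22 —HB7→ 3·7 + 1 —bump→ 3·8 + 1 = 25 —(−1)→ 24
24 —HB8→ 3·8 —bump→ 3·9 = 27 —(−1)→ 26

2·9 + 8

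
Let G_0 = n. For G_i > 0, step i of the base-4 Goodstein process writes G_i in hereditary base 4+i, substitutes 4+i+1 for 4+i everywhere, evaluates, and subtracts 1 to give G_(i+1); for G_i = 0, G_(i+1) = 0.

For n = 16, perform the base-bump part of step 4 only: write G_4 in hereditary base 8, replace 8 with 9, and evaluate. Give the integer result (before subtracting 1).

37

[0] 16 ≡ 4^2 (base 4). Lift 5: 25. −1: 24.
[1] 24 ≡ 4·5 + 4 (base 5). Lift 6: 28. −1: 27.
[2] 27 ≡ 4·6 + 3 (base 6). Lift 7: 31. −1: 30.
[3] 30 ≡ 4·7 + 2 (base 7). Lift 8: 34. −1: 33.
[4] 33 ≡ 4·8 + 1 (base 8). Lift 9: 37. −1: 36.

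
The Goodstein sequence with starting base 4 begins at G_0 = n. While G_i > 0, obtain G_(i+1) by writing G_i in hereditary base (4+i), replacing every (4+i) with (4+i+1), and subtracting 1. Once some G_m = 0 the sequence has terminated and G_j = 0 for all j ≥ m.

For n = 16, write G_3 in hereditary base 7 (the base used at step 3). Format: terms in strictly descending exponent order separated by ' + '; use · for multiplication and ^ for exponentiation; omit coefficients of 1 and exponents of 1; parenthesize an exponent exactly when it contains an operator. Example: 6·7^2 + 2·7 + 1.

4·7 + 2

i=0: 16 = 4^2 (b=4); 4→5: 5^2 = 25; 25−1 = 24
i=1: 24 = 4·5 + 4 (b=5); 5→6: 4·6 + 4 = 28; 28−1 = 27
i=2: 27 = 4·6 + 3 (b=6); 6→7: 4·7 + 3 = 31; 31−1 = 30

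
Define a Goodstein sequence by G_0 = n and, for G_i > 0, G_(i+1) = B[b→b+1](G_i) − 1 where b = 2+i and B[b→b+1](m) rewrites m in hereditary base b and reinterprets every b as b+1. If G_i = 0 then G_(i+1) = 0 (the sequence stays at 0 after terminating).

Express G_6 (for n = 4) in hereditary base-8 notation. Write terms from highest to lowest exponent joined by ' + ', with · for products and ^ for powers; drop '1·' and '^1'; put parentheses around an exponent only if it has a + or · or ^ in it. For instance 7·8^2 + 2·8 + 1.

i=0: 4 = 2^2 (b=2); 2→3: 3^3 = 27; 27−1 = 26
i=1: 26 = 2·3^2 + 2·3 + 2 (b=3); 3→4: 2·4^2 + 2·4 + 2 = 42; 42−1 = 41
i=2: 41 = 2·4^2 + 2·4 + 1 (b=4); 4→5: 2·5^2 + 2·5 + 1 = 61; 61−1 = 60
i=3: 60 = 2·5^2 + 2·5 (b=5); 5→6: 2·6^2 + 2·6 = 84; 84−1 = 83
i=4: 83 = 2·6^2 + 6 + 5 (b=6); 6→7: 2·7^2 + 7 + 5 = 110; 110−1 = 109
i=5: 109 = 2·7^2 + 7 + 4 (b=7); 7→8: 2·8^2 + 8 + 4 = 140; 140−1 = 139
i=6: 139 = 2·8^2 + 8 + 3 (b=8); 8→9: 2·9^2 + 9 + 3 = 174; 174−1 = 173

2·8^2 + 8 + 3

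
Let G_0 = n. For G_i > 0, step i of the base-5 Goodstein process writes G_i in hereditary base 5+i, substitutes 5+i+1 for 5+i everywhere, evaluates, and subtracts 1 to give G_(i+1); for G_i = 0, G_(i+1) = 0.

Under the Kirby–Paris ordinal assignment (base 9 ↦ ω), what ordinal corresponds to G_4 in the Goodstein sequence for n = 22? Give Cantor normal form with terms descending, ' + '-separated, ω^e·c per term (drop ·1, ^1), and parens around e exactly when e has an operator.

22 —HB5→ 4·5 + 2 —bump→ 4·6 + 2 = 26 —(−1)→ 25
25 —HB6→ 4·6 + 1 —bump→ 4·7 + 1 = 29 —(−1)→ 28
28 —HB7→ 4·7 —bump→ 4·8 = 32 —(−1)→ 31
31 —HB8→ 3·8 + 7 —bump→ 3·9 + 7 = 34 —(−1)→ 33

ω·3 + 6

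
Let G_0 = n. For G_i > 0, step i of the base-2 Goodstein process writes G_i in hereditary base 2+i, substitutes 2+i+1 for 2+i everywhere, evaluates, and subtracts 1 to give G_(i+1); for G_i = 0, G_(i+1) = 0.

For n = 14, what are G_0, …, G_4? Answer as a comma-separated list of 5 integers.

G_0 = 14. HB_2(14) = 2^(2 + 1) + 2^2 + 2. Bump = 111. G_1 = 110.
G_1 = 110. HB_3(110) = 3^(3 + 1) + 3^3 + 2. Bump = 1282. G_2 = 1281.
G_2 = 1281. HB_4(1281) = 4^(4 + 1) + 4^4 + 1. Bump = 18751. G_3 = 18750.
G_3 = 18750. HB_5(18750) = 5^(5 + 1) + 5^5. Bump = 326592. G_4 = 326591.

14, 110, 1281, 18750, 326591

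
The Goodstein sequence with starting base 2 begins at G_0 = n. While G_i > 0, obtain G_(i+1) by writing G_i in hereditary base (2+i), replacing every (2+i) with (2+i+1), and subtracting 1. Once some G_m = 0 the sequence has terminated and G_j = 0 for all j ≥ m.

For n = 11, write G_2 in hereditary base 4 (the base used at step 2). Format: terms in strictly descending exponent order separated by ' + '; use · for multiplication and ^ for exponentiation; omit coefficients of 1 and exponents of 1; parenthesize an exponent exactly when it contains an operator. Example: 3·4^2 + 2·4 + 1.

11 —HB2→ 2^(2 + 1) + 2 + 1 —bump→ 3^(3 + 1) + 3 + 1 = 85 —(−1)→ 84
84 —HB3→ 3^(3 + 1) + 3 —bump→ 4^(4 + 1) + 4 = 1028 —(−1)→ 1027
1027 —HB4→ 4^(4 + 1) + 3 —bump→ 5^(5 + 1) + 3 = 15628 —(−1)→ 15627

4^(4 + 1) + 3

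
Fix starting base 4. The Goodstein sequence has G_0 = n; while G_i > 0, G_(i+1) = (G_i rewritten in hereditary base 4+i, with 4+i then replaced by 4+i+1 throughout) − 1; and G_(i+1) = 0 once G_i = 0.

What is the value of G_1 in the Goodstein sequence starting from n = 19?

(0) 19|_4 = 4^2 + 3 ↦ 5^2 + 3|_5 = 28 ⇒ 27
(1) 27|_5 = 5^2 + 2 ↦ 6^2 + 2|_6 = 38 ⇒ 37

27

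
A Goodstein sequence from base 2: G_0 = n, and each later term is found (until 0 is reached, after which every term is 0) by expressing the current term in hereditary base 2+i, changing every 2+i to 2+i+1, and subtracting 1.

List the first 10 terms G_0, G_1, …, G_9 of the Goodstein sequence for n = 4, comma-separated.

G_0 = 4. HB_2(4) = 2^2. Bump = 27. G_1 = 26.
G_1 = 26. HB_3(26) = 2·3^2 + 2·3 + 2. Bump = 42. G_2 = 41.
G_2 = 41. HB_4(41) = 2·4^2 + 2·4 + 1. Bump = 61. G_3 = 60.
G_3 = 60. HB_5(60) = 2·5^2 + 2·5. Bump = 84. G_4 = 83.
G_4 = 83. HB_6(83) = 2·6^2 + 6 + 5. Bump = 110. G_5 = 109.
G_5 = 109. HB_7(109) = 2·7^2 + 7 + 4. Bump = 140. G_6 = 139.
G_6 = 139. HB_8(139) = 2·8^2 + 8 + 3. Bump = 174. G_7 = 173.
G_7 = 173. HB_9(173) = 2·9^2 + 9 + 2. Bump = 212. G_8 = 211.
G_8 = 211. HB_10(211) = 2·10^2 + 10 + 1. Bump = 254. G_9 = 253.

4, 26, 41, 60, 83, 109, 139, 173, 211, 253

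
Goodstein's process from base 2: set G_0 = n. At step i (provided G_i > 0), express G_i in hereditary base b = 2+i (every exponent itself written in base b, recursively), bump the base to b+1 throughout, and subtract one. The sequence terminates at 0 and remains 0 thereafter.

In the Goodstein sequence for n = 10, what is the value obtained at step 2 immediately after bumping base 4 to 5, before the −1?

i=0: 10 = 2^(2 + 1) + 2 (b=2); 2→3: 3^(3 + 1) + 3 = 84; 84−1 = 83
i=1: 83 = 3^(3 + 1) + 2 (b=3); 3→4: 4^(4 + 1) + 2 = 1026; 1026−1 = 1025

15626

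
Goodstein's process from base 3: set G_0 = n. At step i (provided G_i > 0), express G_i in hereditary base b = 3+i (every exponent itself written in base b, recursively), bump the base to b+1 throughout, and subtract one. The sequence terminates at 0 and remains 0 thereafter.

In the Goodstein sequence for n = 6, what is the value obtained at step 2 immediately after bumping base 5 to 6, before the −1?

8

[0] 6 ≡ 2·3 (base 3). Lift 4: 8. −1: 7.
[1] 7 ≡ 4 + 3 (base 4). Lift 5: 8. −1: 7.
[2] 7 ≡ 5 + 2 (base 5). Lift 6: 8. −1: 7.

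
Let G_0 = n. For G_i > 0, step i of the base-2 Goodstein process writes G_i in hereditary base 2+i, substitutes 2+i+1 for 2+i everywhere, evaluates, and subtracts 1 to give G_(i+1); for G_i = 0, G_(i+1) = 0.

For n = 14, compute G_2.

1281

base 2: 14 = 2^(2 + 1) + 2^2 + 2; at 3: 3^(3 + 1) + 3^3 + 3 = 111; next = 110
base 3: 110 = 3^(3 + 1) + 3^3 + 2; at 4: 4^(4 + 1) + 4^4 + 2 = 1282; next = 1281
base 4: 1281 = 4^(4 + 1) + 4^4 + 1; at 5: 5^(5 + 1) + 5^5 + 1 = 18751; next = 18750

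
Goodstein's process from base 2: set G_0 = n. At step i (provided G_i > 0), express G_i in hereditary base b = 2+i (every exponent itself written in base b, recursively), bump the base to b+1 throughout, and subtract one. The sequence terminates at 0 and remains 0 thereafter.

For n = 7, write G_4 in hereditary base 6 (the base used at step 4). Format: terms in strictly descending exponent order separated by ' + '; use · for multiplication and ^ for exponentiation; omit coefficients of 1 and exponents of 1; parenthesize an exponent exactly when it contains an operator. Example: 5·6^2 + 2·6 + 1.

6^6 + 1

base 2: 7 = 2^2 + 2 + 1; at 3: 3^3 + 3 + 1 = 31; next = 30
base 3: 30 = 3^3 + 3; at 4: 4^4 + 4 = 260; next = 259
base 4: 259 = 4^4 + 3; at 5: 5^5 + 3 = 3128; next = 3127
base 5: 3127 = 5^5 + 2; at 6: 6^6 + 2 = 46658; next = 46657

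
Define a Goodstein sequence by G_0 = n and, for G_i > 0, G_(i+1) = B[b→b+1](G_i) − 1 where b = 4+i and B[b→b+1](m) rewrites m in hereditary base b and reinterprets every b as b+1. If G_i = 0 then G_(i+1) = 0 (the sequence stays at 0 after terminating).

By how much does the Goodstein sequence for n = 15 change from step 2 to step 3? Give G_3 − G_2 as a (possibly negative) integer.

G_0 = 15. HB_4(15) = 3·4 + 3. Bump = 18. G_1 = 17.
G_1 = 17. HB_5(17) = 3·5 + 2. Bump = 20. G_2 = 19.
G_2 = 19. HB_6(19) = 3·6 + 1. Bump = 22. G_3 = 21.

2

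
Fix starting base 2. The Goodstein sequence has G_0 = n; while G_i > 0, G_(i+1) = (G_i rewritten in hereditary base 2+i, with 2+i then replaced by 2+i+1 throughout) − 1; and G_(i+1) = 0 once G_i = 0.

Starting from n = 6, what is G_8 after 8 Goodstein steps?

[0] 6 ≡ 2^2 + 2 (base 2). Lift 3: 30. −1: 29.
[1] 29 ≡ 3^3 + 2 (base 3). Lift 4: 258. −1: 257.
[2] 257 ≡ 4^4 + 1 (base 4). Lift 5: 3126. −1: 3125.
[3] 3125 ≡ 5^5 (base 5). Lift 6: 46656. −1: 46655.
[4] 46655 ≡ 5·6^5 + 5·6^4 + 5·6^3 + 5·6^2 + 5·6 + 5 (base 6). Lift 7: 98040. −1: 98039.
[5] 98039 ≡ 5·7^5 + 5·7^4 + 5·7^3 + 5·7^2 + 5·7 + 4 (base 7). Lift 8: 187244. −1: 187243.
[6] 187243 ≡ 5·8^5 + 5·8^4 + 5·8^3 + 5·8^2 + 5·8 + 3 (base 8). Lift 9: 332148. −1: 332147.
[7] 332147 ≡ 5·9^5 + 5·9^4 + 5·9^3 + 5·9^2 + 5·9 + 2 (base 9). Lift 10: 555552. −1: 555551.

555551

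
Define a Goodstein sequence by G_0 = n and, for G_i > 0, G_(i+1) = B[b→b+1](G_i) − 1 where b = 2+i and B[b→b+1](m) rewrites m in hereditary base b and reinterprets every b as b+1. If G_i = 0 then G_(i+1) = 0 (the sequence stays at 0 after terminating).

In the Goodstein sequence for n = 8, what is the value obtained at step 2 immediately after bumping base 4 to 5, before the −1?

6311

G_0 = 8. HB_2(8) = 2^(2 + 1). Bump = 81. G_1 = 80.
G_1 = 80. HB_3(80) = 2·3^3 + 2·3^2 + 2·3 + 2. Bump = 554. G_2 = 553.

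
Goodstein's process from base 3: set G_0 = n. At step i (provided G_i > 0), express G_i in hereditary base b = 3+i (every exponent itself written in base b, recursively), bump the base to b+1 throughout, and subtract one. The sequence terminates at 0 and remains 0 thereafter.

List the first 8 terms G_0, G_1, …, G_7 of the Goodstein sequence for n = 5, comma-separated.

(0) 5|_3 = 3 + 2 ↦ 4 + 2|_4 = 6 ⇒ 5
(1) 5|_4 = 4 + 1 ↦ 5 + 1|_5 = 6 ⇒ 5
(2) 5|_5 = 5 ↦ 6|_6 = 6 ⇒ 5
(3) 5|_6 = 5 ↦ 5|_7 = 5 ⇒ 4
(4) 4|_7 = 4 ↦ 4|_8 = 4 ⇒ 3
(5) 3|_8 = 3 ↦ 3|_9 = 3 ⇒ 2
(6) 2|_9 = 2 ↦ 2|_10 = 2 ⇒ 1

5, 5, 5, 5, 4, 3, 2, 1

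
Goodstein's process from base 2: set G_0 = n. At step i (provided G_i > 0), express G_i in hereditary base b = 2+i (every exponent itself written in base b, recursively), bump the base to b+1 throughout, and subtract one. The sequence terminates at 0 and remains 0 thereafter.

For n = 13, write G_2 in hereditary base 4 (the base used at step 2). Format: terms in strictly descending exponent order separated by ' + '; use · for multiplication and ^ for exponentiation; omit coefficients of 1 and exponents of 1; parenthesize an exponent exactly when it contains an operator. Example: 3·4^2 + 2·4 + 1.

4^(4 + 1) + 3·4^3 + 3·4^2 + 3·4 + 3

13 —HB2→ 2^(2 + 1) + 2^2 + 1 —bump→ 3^(3 + 1) + 3^3 + 1 = 109 —(−1)→ 108
108 —HB3→ 3^(3 + 1) + 3^3 —bump→ 4^(4 + 1) + 4^4 = 1280 —(−1)→ 1279
1279 —HB4→ 4^(4 + 1) + 3·4^3 + 3·4^2 + 3·4 + 3 —bump→ 5^(5 + 1) + 3·5^3 + 3·5^2 + 3·5 + 3 = 16093 —(−1)→ 16092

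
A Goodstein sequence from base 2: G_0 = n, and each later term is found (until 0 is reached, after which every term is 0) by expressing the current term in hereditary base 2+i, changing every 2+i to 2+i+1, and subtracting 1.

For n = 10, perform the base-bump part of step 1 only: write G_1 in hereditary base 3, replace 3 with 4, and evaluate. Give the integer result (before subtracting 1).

i=0: 10 = 2^(2 + 1) + 2 (b=2); 2→3: 3^(3 + 1) + 3 = 84; 84−1 = 83
i=1: 83 = 3^(3 + 1) + 2 (b=3); 3→4: 4^(4 + 1) + 2 = 1026; 1026−1 = 1025

1026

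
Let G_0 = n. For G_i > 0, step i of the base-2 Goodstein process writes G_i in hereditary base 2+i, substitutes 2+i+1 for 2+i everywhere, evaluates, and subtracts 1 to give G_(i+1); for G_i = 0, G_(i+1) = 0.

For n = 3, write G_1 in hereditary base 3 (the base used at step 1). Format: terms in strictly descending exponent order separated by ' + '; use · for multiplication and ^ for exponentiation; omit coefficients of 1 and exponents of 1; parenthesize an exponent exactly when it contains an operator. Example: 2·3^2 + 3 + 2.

3

[0] 3 ≡ 2 + 1 (base 2). Lift 3: 4. −1: 3.
[1] 3 ≡ 3 (base 3). Lift 4: 4. −1: 3.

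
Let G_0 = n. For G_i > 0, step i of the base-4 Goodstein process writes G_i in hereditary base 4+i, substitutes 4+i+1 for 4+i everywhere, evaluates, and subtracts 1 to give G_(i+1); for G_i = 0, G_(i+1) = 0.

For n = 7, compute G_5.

[0] 7 ≡ 4 + 3 (base 4). Lift 5: 8. −1: 7.
[1] 7 ≡ 5 + 2 (base 5). Lift 6: 8. −1: 7.
[2] 7 ≡ 6 + 1 (base 6). Lift 7: 8. −1: 7.
[3] 7 ≡ 7 (base 7). Lift 8: 8. −1: 7.
[4] 7 ≡ 7 (base 8). Lift 9: 7. −1: 6.
[5] 6 ≡ 6 (base 9). Lift 10: 6. −1: 5.

6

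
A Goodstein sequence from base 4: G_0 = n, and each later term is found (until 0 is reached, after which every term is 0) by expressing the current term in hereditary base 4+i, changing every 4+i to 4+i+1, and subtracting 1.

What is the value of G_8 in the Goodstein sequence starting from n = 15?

i=0: 15 = 3·4 + 3 (b=4); 4→5: 3·5 + 3 = 18; 18−1 = 17
i=1: 17 = 3·5 + 2 (b=5); 5→6: 3·6 + 2 = 20; 20−1 = 19
i=2: 19 = 3·6 + 1 (b=6); 6→7: 3·7 + 1 = 22; 22−1 = 21
i=3: 21 = 3·7 (b=7); 7→8: 3·8 = 24; 24−1 = 23
i=4: 23 = 2·8 + 7 (b=8); 8→9: 2·9 + 7 = 25; 25−1 = 24
i=5: 24 = 2·9 + 6 (b=9); 9→10: 2·10 + 6 = 26; 26−1 = 25
i=6: 25 = 2·10 + 5 (b=10); 10→11: 2·11 + 5 = 27; 27−1 = 26
i=7: 26 = 2·11 + 4 (b=11); 11→12: 2·12 + 4 = 28; 28−1 = 27

27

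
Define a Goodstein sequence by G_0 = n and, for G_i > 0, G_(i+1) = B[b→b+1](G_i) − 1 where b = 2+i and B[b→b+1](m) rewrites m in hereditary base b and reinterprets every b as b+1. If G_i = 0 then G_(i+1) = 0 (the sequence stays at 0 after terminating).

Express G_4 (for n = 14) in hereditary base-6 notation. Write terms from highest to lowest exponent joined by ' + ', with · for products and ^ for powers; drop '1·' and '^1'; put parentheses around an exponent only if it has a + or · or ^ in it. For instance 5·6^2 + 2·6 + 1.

6^(6 + 1) + 5·6^5 + 5·6^4 + 5·6^3 + 5·6^2 + 5·6 + 5

G_0 = 14. HB_2(14) = 2^(2 + 1) + 2^2 + 2. Bump = 111. G_1 = 110.
G_1 = 110. HB_3(110) = 3^(3 + 1) + 3^3 + 2. Bump = 1282. G_2 = 1281.
G_2 = 1281. HB_4(1281) = 4^(4 + 1) + 4^4 + 1. Bump = 18751. G_3 = 18750.
G_3 = 18750. HB_5(18750) = 5^(5 + 1) + 5^5. Bump = 326592. G_4 = 326591.
G_4 = 326591. HB_6(326591) = 6^(6 + 1) + 5·6^5 + 5·6^4 + 5·6^3 + 5·6^2 + 5·6 + 5. Bump = 5862841. G_5 = 5862840.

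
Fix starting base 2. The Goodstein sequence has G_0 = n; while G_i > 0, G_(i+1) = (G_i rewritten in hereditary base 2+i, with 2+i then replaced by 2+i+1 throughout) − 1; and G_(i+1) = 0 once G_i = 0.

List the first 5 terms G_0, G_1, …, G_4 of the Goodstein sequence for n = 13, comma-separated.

13, 108, 1279, 16092, 280711

13 —HB2→ 2^(2 + 1) + 2^2 + 1 —bump→ 3^(3 + 1) + 3^3 + 1 = 109 —(−1)→ 108
108 —HB3→ 3^(3 + 1) + 3^3 —bump→ 4^(4 + 1) + 4^4 = 1280 —(−1)→ 1279
1279 —HB4→ 4^(4 + 1) + 3·4^3 + 3·4^2 + 3·4 + 3 —bump→ 5^(5 + 1) + 3·5^3 + 3·5^2 + 3·5 + 3 = 16093 —(−1)→ 16092
16092 —HB5→ 5^(5 + 1) + 3·5^3 + 3·5^2 + 3·5 + 2 —bump→ 6^(6 + 1) + 3·6^3 + 3·6^2 + 3·6 + 2 = 280712 —(−1)→ 280711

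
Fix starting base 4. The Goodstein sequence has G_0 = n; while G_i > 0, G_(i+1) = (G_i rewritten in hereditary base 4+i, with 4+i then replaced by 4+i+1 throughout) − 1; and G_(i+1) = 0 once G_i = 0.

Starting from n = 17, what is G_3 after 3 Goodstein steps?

G_0 = 17. HB_4(17) = 4^2 + 1. Bump = 26. G_1 = 25.
G_1 = 25. HB_5(25) = 5^2. Bump = 36. G_2 = 35.
G_2 = 35. HB_6(35) = 5·6 + 5. Bump = 40. G_3 = 39.
G_3 = 39. HB_7(39) = 5·7 + 4. Bump = 44. G_4 = 43.

39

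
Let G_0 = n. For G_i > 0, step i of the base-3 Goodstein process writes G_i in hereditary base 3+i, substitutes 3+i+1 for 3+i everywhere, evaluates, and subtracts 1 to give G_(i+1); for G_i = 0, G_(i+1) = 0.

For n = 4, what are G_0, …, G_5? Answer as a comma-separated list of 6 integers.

i=0: 4 = 3 + 1 (b=3); 3→4: 4 + 1 = 5; 5−1 = 4
i=1: 4 = 4 (b=4); 4→5: 5 = 5; 5−1 = 4
i=2: 4 = 4 (b=5); 5→6: 4 = 4; 4−1 = 3
i=3: 3 = 3 (b=6); 6→7: 3 = 3; 3−1 = 2
i=4: 2 = 2 (b=7); 7→8: 2 = 2; 2−1 = 1

4, 4, 4, 3, 2, 1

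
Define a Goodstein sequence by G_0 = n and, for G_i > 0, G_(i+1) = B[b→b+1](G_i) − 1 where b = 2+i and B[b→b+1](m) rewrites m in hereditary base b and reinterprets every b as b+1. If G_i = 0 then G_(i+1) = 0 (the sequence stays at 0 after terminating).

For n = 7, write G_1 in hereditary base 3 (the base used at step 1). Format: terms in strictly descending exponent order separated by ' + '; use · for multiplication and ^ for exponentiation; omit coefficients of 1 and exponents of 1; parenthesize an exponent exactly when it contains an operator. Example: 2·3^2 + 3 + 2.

step 0: 7 = 2^2 + 2 + 1; sub 3 for 2: 3^3 + 3 + 1; = 31; G_1 = 31−1 = 30
step 1: 30 = 3^3 + 3; sub 4 for 3: 4^4 + 4; = 260; G_2 = 260−1 = 259

3^3 + 3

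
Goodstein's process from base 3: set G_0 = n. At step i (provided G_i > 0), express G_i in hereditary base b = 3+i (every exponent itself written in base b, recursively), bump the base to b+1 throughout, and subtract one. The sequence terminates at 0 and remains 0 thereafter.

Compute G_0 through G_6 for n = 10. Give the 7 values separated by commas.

G_0=10  [base 3] 3^2 + 1  →[3↦4]→  4^2 + 1 = 17  −1 ⇒ G_1=16
G_1=16  [base 4] 4^2  →[4↦5]→  5^2 = 25  −1 ⇒ G_2=24
G_2=24  [base 5] 4·5 + 4  →[5↦6]→  4·6 + 4 = 28  −1 ⇒ G_3=27
G_3=27  [base 6] 4·6 + 3  →[6↦7]→  4·7 + 3 = 31  −1 ⇒ G_4=30
G_4=30  [base 7] 4·7 + 2  →[7↦8]→  4·8 + 2 = 34  −1 ⇒ G_5=33
G_5=33  [base 8] 4·8 + 1  →[8↦9]→  4·9 + 1 = 37  −1 ⇒ G_6=36

10, 16, 24, 27, 30, 33, 36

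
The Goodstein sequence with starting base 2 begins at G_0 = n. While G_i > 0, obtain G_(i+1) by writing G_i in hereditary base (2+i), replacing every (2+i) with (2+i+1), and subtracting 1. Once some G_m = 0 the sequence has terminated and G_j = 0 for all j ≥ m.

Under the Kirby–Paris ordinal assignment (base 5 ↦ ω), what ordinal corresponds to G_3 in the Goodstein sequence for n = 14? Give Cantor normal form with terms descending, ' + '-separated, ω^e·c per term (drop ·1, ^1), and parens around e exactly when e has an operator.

14 —HB2→ 2^(2 + 1) + 2^2 + 2 —bump→ 3^(3 + 1) + 3^3 + 3 = 111 —(−1)→ 110
110 —HB3→ 3^(3 + 1) + 3^3 + 2 —bump→ 4^(4 + 1) + 4^4 + 2 = 1282 —(−1)→ 1281
1281 —HB4→ 4^(4 + 1) + 4^4 + 1 —bump→ 5^(5 + 1) + 5^5 + 1 = 18751 —(−1)→ 18750
18750 —HB5→ 5^(5 + 1) + 5^5 —bump→ 6^(6 + 1) + 6^6 = 326592 —(−1)→ 326591

ω^(ω + 1) + ω^ω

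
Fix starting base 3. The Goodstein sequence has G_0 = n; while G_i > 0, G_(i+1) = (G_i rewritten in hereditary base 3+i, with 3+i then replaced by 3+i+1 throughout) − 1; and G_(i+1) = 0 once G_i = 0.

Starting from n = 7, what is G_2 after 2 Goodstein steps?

9

(0) 7|_3 = 2·3 + 1 ↦ 2·4 + 1|_4 = 9 ⇒ 8
(1) 8|_4 = 2·4 ↦ 2·5|_5 = 10 ⇒ 9
(2) 9|_5 = 5 + 4 ↦ 6 + 4|_6 = 10 ⇒ 9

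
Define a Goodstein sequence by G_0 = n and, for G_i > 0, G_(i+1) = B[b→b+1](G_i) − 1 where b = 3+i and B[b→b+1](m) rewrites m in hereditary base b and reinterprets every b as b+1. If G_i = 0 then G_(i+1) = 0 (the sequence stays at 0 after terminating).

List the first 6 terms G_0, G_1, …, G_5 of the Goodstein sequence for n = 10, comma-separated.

10, 16, 24, 27, 30, 33

G_0=10  [base 3] 3^2 + 1  →[3↦4]→  4^2 + 1 = 17  −1 ⇒ G_1=16
G_1=16  [base 4] 4^2  →[4↦5]→  5^2 = 25  −1 ⇒ G_2=24
G_2=24  [base 5] 4·5 + 4  →[5↦6]→  4·6 + 4 = 28  −1 ⇒ G_3=27
G_3=27  [base 6] 4·6 + 3  →[6↦7]→  4·7 + 3 = 31  −1 ⇒ G_4=30
G_4=30  [base 7] 4·7 + 2  →[7↦8]→  4·8 + 2 = 34  −1 ⇒ G_5=33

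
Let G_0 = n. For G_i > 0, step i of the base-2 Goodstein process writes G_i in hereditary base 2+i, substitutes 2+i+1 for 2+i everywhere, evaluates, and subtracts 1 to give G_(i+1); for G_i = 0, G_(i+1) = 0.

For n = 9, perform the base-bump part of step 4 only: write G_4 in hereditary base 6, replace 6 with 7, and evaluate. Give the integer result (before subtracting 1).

9 —HB2→ 2^(2 + 1) + 1 —bump→ 3^(3 + 1) + 1 = 82 —(−1)→ 81
81 —HB3→ 3^(3 + 1) —bump→ 4^(4 + 1) = 1024 —(−1)→ 1023
1023 —HB4→ 3·4^4 + 3·4^3 + 3·4^2 + 3·4 + 3 —bump→ 3·5^5 + 3·5^3 + 3·5^2 + 3·5 + 3 = 9843 —(−1)→ 9842
9842 —HB5→ 3·5^5 + 3·5^3 + 3·5^2 + 3·5 + 2 —bump→ 3·6^6 + 3·6^3 + 3·6^2 + 3·6 + 2 = 140744 —(−1)→ 140743
140743 —HB6→ 3·6^6 + 3·6^3 + 3·6^2 + 3·6 + 1 —bump→ 3·7^7 + 3·7^3 + 3·7^2 + 3·7 + 1 = 2471827 —(−1)→ 2471826

2471827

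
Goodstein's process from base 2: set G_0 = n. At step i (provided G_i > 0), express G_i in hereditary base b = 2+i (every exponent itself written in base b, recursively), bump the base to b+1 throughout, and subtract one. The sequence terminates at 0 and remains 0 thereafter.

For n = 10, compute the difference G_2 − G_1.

942

G_0=10  [base 2] 2^(2 + 1) + 2  →[2↦3]→  3^(3 + 1) + 3 = 84  −1 ⇒ G_1=83
G_1=83  [base 3] 3^(3 + 1) + 2  →[3↦4]→  4^(4 + 1) + 2 = 1026  −1 ⇒ G_2=1025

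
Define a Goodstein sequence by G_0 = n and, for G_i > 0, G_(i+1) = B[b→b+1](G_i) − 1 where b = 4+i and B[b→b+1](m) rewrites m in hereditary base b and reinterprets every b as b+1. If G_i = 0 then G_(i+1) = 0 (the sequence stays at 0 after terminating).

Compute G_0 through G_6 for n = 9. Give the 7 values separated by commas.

G_0 = 9. HB_4(9) = 2·4 + 1. Bump = 11. G_1 = 10.
G_1 = 10. HB_5(10) = 2·5. Bump = 12. G_2 = 11.
G_2 = 11. HB_6(11) = 6 + 5. Bump = 12. G_3 = 11.
G_3 = 11. HB_7(11) = 7 + 4. Bump = 12. G_4 = 11.
G_4 = 11. HB_8(11) = 8 + 3. Bump = 12. G_5 = 11.
G_5 = 11. HB_9(11) = 9 + 2. Bump = 12. G_6 = 11.

9, 10, 11, 11, 11, 11, 11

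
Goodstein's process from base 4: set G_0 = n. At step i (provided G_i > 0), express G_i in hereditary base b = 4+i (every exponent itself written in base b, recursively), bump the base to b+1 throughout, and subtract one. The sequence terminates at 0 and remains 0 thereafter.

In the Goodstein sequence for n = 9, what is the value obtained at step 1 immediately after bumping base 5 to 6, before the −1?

12

(0) 9|_4 = 2·4 + 1 ↦ 2·5 + 1|_5 = 11 ⇒ 10
(1) 10|_5 = 2·5 ↦ 2·6|_6 = 12 ⇒ 11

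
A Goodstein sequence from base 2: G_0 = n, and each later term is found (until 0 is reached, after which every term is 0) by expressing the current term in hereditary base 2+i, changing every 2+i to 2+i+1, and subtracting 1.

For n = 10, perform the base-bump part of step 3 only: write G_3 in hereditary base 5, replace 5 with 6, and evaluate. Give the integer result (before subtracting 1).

279936

G_0=10  [base 2] 2^(2 + 1) + 2  →[2↦3]→  3^(3 + 1) + 3 = 84  −1 ⇒ G_1=83
G_1=83  [base 3] 3^(3 + 1) + 2  →[3↦4]→  4^(4 + 1) + 2 = 1026  −1 ⇒ G_2=1025
G_2=1025  [base 4] 4^(4 + 1) + 1  →[4↦5]→  5^(5 + 1) + 1 = 15626  −1 ⇒ G_3=15625
G_3=15625  [base 5] 5^(5 + 1)  →[5↦6]→  6^(6 + 1) = 279936  −1 ⇒ G_4=279935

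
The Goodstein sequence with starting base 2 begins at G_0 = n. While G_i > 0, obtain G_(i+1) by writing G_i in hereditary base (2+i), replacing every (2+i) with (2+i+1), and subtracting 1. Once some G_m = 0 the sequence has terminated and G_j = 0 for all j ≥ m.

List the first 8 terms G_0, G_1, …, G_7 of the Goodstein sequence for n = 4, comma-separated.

4, 26, 41, 60, 83, 109, 139, 173

G_0=4  [base 2] 2^2  →[2↦3]→  3^3 = 27  −1 ⇒ G_1=26
G_1=26  [base 3] 2·3^2 + 2·3 + 2  →[3↦4]→  2·4^2 + 2·4 + 2 = 42  −1 ⇒ G_2=41
G_2=41  [base 4] 2·4^2 + 2·4 + 1  →[4↦5]→  2·5^2 + 2·5 + 1 = 61  −1 ⇒ G_3=60
G_3=60  [base 5] 2·5^2 + 2·5  →[5↦6]→  2·6^2 + 2·6 = 84  −1 ⇒ G_4=83
G_4=83  [base 6] 2·6^2 + 6 + 5  →[6↦7]→  2·7^2 + 7 + 5 = 110  −1 ⇒ G_5=109
G_5=109  [base 7] 2·7^2 + 7 + 4  →[7↦8]→  2·8^2 + 8 + 4 = 140  −1 ⇒ G_6=139
G_6=139  [base 8] 2·8^2 + 8 + 3  →[8↦9]→  2·9^2 + 9 + 3 = 174  −1 ⇒ G_7=173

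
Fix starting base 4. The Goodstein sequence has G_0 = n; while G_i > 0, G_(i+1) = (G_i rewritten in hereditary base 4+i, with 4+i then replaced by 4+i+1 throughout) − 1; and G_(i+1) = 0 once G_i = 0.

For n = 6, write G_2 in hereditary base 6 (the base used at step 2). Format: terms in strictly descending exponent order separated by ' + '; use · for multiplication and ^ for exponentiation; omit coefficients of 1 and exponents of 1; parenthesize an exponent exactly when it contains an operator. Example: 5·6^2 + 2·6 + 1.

6

step 0: 6 = 4 + 2; sub 5 for 4: 5 + 2; = 7; G_1 = 7−1 = 6
step 1: 6 = 5 + 1; sub 6 for 5: 6 + 1; = 7; G_2 = 7−1 = 6
step 2: 6 = 6; sub 7 for 6: 7; = 7; G_3 = 7−1 = 6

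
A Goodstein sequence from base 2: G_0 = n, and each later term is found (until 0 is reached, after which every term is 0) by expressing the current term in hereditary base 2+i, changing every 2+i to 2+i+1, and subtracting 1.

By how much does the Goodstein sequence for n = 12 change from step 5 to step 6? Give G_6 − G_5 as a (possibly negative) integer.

i=0: 12 = 2^(2 + 1) + 2^2 (b=2); 2→3: 3^(3 + 1) + 3^3 = 108; 108−1 = 107
i=1: 107 = 3^(3 + 1) + 2·3^2 + 2·3 + 2 (b=3); 3→4: 4^(4 + 1) + 2·4^2 + 2·4 + 2 = 1066; 1066−1 = 1065
i=2: 1065 = 4^(4 + 1) + 2·4^2 + 2·4 + 1 (b=4); 4→5: 5^(5 + 1) + 2·5^2 + 2·5 + 1 = 15686; 15686−1 = 15685
i=3: 15685 = 5^(5 + 1) + 2·5^2 + 2·5 (b=5); 5→6: 6^(6 + 1) + 2·6^2 + 2·6 = 280020; 280020−1 = 280019
i=4: 280019 = 6^(6 + 1) + 2·6^2 + 6 + 5 (b=6); 6→7: 7^(7 + 1) + 2·7^2 + 7 + 5 = 5764911; 5764911−1 = 5764910
i=5: 5764910 = 7^(7 + 1) + 2·7^2 + 7 + 4 (b=7); 7→8: 8^(8 + 1) + 2·8^2 + 8 + 4 = 134217868; 134217868−1 = 134217867

128452957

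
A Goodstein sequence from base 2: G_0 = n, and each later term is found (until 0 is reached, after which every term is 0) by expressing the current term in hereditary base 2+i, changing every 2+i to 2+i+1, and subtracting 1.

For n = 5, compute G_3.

G_0=5  [base 2] 2^2 + 1  →[2↦3]→  3^3 + 1 = 28  −1 ⇒ G_1=27
G_1=27  [base 3] 3^3  →[3↦4]→  4^4 = 256  −1 ⇒ G_2=255
G_2=255  [base 4] 3·4^3 + 3·4^2 + 3·4 + 3  →[4↦5]→  3·5^3 + 3·5^2 + 3·5 + 3 = 468  −1 ⇒ G_3=467
G_3=467  [base 5] 3·5^3 + 3·5^2 + 3·5 + 2  →[5↦6]→  3·6^3 + 3·6^2 + 3·6 + 2 = 776  −1 ⇒ G_4=775

467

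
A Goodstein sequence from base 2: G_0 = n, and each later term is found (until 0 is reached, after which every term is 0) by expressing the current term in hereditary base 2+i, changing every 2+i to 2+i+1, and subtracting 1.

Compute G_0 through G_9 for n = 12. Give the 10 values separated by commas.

12 —HB2→ 2^(2 + 1) + 2^2 —bump→ 3^(3 + 1) + 3^3 = 108 —(−1)→ 107
107 —HB3→ 3^(3 + 1) + 2·3^2 + 2·3 + 2 —bump→ 4^(4 + 1) + 2·4^2 + 2·4 + 2 = 1066 —(−1)→ 1065
1065 —HB4→ 4^(4 + 1) + 2·4^2 + 2·4 + 1 —bump→ 5^(5 + 1) + 2·5^2 + 2·5 + 1 = 15686 —(−1)→ 15685
15685 —HB5→ 5^(5 + 1) + 2·5^2 + 2·5 —bump→ 6^(6 + 1) + 2·6^2 + 2·6 = 280020 —(−1)→ 280019
280019 —HB6→ 6^(6 + 1) + 2·6^2 + 6 + 5 —bump→ 7^(7 + 1) + 2·7^2 + 7 + 5 = 5764911 —(−1)→ 5764910
5764910 —HB7→ 7^(7 + 1) + 2·7^2 + 7 + 4 —bump→ 8^(8 + 1) + 2·8^2 + 8 + 4 = 134217868 —(−1)→ 134217867
134217867 —HB8→ 8^(8 + 1) + 2·8^2 + 8 + 3 —bump→ 9^(9 + 1) + 2·9^2 + 9 + 3 = 3486784575 —(−1)→ 3486784574
3486784574 —HB9→ 9^(9 + 1) + 2·9^2 + 9 + 2 —bump→ 10^(10 + 1) + 2·10^2 + 10 + 2 = 100000000212 —(−1)→ 100000000211
100000000211 —HB10→ 10^(10 + 1) + 2·10^2 + 10 + 1 —bump→ 11^(11 + 1) + 2·11^2 + 11 + 1 = 3138428376975 —(−1)→ 3138428376974

12, 107, 1065, 15685, 280019, 5764910, 134217867, 3486784574, 100000000211, 3138428376974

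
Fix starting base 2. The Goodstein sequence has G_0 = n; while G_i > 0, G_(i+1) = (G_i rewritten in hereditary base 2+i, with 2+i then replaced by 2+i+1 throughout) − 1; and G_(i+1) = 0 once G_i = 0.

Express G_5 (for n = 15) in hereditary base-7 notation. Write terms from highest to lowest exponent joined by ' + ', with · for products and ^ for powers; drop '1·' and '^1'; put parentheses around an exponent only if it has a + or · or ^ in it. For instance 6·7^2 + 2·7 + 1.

7^(7 + 1) + 7^7

(0) 15|_2 = 2^(2 + 1) + 2^2 + 2 + 1 ↦ 3^(3 + 1) + 3^3 + 3 + 1|_3 = 112 ⇒ 111
(1) 111|_3 = 3^(3 + 1) + 3^3 + 3 ↦ 4^(4 + 1) + 4^4 + 4|_4 = 1284 ⇒ 1283
(2) 1283|_4 = 4^(4 + 1) + 4^4 + 3 ↦ 5^(5 + 1) + 5^5 + 3|_5 = 18753 ⇒ 18752
(3) 18752|_5 = 5^(5 + 1) + 5^5 + 2 ↦ 6^(6 + 1) + 6^6 + 2|_6 = 326594 ⇒ 326593
(4) 326593|_6 = 6^(6 + 1) + 6^6 + 1 ↦ 7^(7 + 1) + 7^7 + 1|_7 = 6588345 ⇒ 6588344
(5) 6588344|_7 = 7^(7 + 1) + 7^7 ↦ 8^(8 + 1) + 8^8|_8 = 150994944 ⇒ 150994943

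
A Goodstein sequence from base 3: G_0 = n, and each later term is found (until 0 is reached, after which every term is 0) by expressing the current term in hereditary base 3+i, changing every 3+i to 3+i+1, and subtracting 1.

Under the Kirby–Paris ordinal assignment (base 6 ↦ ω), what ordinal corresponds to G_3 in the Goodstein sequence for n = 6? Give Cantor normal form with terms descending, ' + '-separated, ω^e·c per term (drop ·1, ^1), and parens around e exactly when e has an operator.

base 3: 6 = 2·3; at 4: 2·4 = 8; next = 7
base 4: 7 = 4 + 3; at 5: 5 + 3 = 8; next = 7
base 5: 7 = 5 + 2; at 6: 6 + 2 = 8; next = 7
base 6: 7 = 6 + 1; at 7: 7 + 1 = 8; next = 7

ω + 1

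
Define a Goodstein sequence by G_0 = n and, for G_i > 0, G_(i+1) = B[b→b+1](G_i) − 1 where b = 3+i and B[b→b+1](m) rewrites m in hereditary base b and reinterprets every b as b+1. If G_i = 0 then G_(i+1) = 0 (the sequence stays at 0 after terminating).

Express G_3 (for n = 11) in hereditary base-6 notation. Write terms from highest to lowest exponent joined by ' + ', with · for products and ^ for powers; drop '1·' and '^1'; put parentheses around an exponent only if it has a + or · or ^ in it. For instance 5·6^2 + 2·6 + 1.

step 0: 11 = 3^2 + 2; sub 4 for 3: 4^2 + 2; = 18; G_1 = 18−1 = 17
step 1: 17 = 4^2 + 1; sub 5 for 4: 5^2 + 1; = 26; G_2 = 26−1 = 25
step 2: 25 = 5^2; sub 6 for 5: 6^2; = 36; G_3 = 36−1 = 35
step 3: 35 = 5·6 + 5; sub 7 for 6: 5·7 + 5; = 40; G_4 = 40−1 = 39

5·6 + 5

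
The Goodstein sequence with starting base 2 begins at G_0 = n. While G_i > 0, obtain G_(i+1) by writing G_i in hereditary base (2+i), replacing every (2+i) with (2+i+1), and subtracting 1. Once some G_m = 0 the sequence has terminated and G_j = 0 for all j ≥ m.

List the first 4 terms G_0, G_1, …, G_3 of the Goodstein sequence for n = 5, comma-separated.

5, 27, 255, 467

(0) 5|_2 = 2^2 + 1 ↦ 3^3 + 1|_3 = 28 ⇒ 27
(1) 27|_3 = 3^3 ↦ 4^4|_4 = 256 ⇒ 255
(2) 255|_4 = 3·4^3 + 3·4^2 + 3·4 + 3 ↦ 3·5^3 + 3·5^2 + 3·5 + 3|_5 = 468 ⇒ 467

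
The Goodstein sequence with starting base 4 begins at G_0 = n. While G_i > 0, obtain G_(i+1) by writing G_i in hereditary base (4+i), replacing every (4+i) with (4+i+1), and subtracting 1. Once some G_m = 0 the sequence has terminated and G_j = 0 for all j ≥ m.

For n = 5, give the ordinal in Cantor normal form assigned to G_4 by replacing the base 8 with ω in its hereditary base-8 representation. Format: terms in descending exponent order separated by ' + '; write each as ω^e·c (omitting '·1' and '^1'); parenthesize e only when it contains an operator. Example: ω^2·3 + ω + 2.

step 0: 5 = 4 + 1; sub 5 for 4: 5 + 1; = 6; G_1 = 6−1 = 5
step 1: 5 = 5; sub 6 for 5: 6; = 6; G_2 = 6−1 = 5
step 2: 5 = 5; sub 7 for 6: 5; = 5; G_3 = 5−1 = 4
step 3: 4 = 4; sub 8 for 7: 4; = 4; G_4 = 4−1 = 3
step 4: 3 = 3; sub 9 for 8: 3; = 3; G_5 = 3−1 = 2

3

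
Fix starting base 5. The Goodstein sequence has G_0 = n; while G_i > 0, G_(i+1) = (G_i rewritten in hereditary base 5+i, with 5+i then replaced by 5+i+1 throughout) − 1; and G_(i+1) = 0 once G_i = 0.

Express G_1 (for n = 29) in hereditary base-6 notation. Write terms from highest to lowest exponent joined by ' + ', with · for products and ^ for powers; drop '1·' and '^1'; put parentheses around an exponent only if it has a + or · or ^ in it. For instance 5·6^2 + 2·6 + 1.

(0) 29|_5 = 5^2 + 4 ↦ 6^2 + 4|_6 = 40 ⇒ 39
(1) 39|_6 = 6^2 + 3 ↦ 7^2 + 3|_7 = 52 ⇒ 51

6^2 + 3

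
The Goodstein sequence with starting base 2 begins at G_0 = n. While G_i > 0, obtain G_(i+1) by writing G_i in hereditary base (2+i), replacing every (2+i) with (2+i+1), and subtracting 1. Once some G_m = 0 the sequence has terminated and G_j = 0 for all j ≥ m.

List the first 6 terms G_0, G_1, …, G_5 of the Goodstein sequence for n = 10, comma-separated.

10, 83, 1025, 15625, 279935, 4215754

(0) 10|_2 = 2^(2 + 1) + 2 ↦ 3^(3 + 1) + 3|_3 = 84 ⇒ 83
(1) 83|_3 = 3^(3 + 1) + 2 ↦ 4^(4 + 1) + 2|_4 = 1026 ⇒ 1025
(2) 1025|_4 = 4^(4 + 1) + 1 ↦ 5^(5 + 1) + 1|_5 = 15626 ⇒ 15625
(3) 15625|_5 = 5^(5 + 1) ↦ 6^(6 + 1)|_6 = 279936 ⇒ 279935
(4) 279935|_6 = 5·6^6 + 5·6^5 + 5·6^4 + 5·6^3 + 5·6^2 + 5·6 + 5 ↦ 5·7^7 + 5·7^5 + 5·7^4 + 5·7^3 + 5·7^2 + 5·7 + 5|_7 = 4215755 ⇒ 4215754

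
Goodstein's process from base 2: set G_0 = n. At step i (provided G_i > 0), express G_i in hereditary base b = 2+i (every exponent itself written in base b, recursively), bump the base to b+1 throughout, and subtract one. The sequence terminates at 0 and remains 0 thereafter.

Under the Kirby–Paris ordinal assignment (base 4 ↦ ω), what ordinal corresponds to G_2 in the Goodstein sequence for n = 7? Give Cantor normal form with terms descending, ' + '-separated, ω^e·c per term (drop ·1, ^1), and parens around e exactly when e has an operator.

ω^ω + 3

G_0 = 7. HB_2(7) = 2^2 + 2 + 1. Bump = 31. G_1 = 30.
G_1 = 30. HB_3(30) = 3^3 + 3. Bump = 260. G_2 = 259.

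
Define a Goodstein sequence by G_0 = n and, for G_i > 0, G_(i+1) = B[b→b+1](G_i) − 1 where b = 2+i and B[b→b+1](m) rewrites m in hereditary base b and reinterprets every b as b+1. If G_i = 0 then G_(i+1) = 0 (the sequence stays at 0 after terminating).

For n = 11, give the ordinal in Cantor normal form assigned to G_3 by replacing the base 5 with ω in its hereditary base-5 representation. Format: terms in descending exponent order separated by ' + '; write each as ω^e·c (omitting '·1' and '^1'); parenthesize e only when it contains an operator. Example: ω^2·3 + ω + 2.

11 —HB2→ 2^(2 + 1) + 2 + 1 —bump→ 3^(3 + 1) + 3 + 1 = 85 —(−1)→ 84
84 —HB3→ 3^(3 + 1) + 3 —bump→ 4^(4 + 1) + 4 = 1028 —(−1)→ 1027
1027 —HB4→ 4^(4 + 1) + 3 —bump→ 5^(5 + 1) + 3 = 15628 —(−1)→ 15627

ω^(ω + 1) + 2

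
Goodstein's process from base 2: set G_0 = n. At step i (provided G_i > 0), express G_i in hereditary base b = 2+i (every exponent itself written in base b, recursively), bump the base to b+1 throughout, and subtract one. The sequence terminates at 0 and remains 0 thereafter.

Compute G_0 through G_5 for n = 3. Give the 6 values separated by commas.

step 0: 3 = 2 + 1; sub 3 for 2: 3 + 1; = 4; G_1 = 4−1 = 3
step 1: 3 = 3; sub 4 for 3: 4; = 4; G_2 = 4−1 = 3
step 2: 3 = 3; sub 5 for 4: 3; = 3; G_3 = 3−1 = 2
step 3: 2 = 2; sub 6 for 5: 2; = 2; G_4 = 2−1 = 1
step 4: 1 = 1; sub 7 for 6: 1; = 1; G_5 = 1−1 = 0

3, 3, 3, 2, 1, 0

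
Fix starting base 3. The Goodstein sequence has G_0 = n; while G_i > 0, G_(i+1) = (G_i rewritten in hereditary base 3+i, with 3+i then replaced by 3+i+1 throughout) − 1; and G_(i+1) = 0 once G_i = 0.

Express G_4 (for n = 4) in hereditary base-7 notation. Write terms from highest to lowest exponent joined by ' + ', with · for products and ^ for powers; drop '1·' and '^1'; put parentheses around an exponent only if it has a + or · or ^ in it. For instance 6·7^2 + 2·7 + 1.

2

i=0: 4 = 3 + 1 (b=3); 3→4: 4 + 1 = 5; 5−1 = 4
i=1: 4 = 4 (b=4); 4→5: 5 = 5; 5−1 = 4
i=2: 4 = 4 (b=5); 5→6: 4 = 4; 4−1 = 3
i=3: 3 = 3 (b=6); 6→7: 3 = 3; 3−1 = 2
i=4: 2 = 2 (b=7); 7→8: 2 = 2; 2−1 = 1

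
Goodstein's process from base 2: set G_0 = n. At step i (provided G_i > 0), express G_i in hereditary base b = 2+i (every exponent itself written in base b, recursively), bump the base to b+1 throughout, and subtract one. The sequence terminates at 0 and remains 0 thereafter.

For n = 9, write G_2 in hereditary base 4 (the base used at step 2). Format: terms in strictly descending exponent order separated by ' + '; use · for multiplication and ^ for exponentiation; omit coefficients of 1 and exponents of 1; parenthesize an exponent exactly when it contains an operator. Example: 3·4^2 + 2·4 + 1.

3·4^4 + 3·4^3 + 3·4^2 + 3·4 + 3

i=0: 9 = 2^(2 + 1) + 1 (b=2); 2→3: 3^(3 + 1) + 1 = 82; 82−1 = 81
i=1: 81 = 3^(3 + 1) (b=3); 3→4: 4^(4 + 1) = 1024; 1024−1 = 1023
i=2: 1023 = 3·4^4 + 3·4^3 + 3·4^2 + 3·4 + 3 (b=4); 4→5: 3·5^5 + 3·5^3 + 3·5^2 + 3·5 + 3 = 9843; 9843−1 = 9842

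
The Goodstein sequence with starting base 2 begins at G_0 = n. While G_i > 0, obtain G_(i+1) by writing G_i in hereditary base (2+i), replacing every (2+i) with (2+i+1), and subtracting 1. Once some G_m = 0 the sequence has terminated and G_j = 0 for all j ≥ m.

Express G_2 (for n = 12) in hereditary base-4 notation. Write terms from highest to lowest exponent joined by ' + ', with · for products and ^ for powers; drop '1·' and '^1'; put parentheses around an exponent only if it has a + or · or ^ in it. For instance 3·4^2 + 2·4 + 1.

4^(4 + 1) + 2·4^2 + 2·4 + 1

(0) 12|_2 = 2^(2 + 1) + 2^2 ↦ 3^(3 + 1) + 3^3|_3 = 108 ⇒ 107
(1) 107|_3 = 3^(3 + 1) + 2·3^2 + 2·3 + 2 ↦ 4^(4 + 1) + 2·4^2 + 2·4 + 2|_4 = 1066 ⇒ 1065
(2) 1065|_4 = 4^(4 + 1) + 2·4^2 + 2·4 + 1 ↦ 5^(5 + 1) + 2·5^2 + 2·5 + 1|_5 = 15686 ⇒ 15685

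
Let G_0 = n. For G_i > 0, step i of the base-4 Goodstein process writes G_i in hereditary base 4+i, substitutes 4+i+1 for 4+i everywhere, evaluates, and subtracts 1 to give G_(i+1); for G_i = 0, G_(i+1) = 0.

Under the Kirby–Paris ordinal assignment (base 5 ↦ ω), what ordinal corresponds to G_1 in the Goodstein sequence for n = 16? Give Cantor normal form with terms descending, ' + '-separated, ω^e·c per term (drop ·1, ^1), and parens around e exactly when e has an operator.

(0) 16|_4 = 4^2 ↦ 5^2|_5 = 25 ⇒ 24
(1) 24|_5 = 4·5 + 4 ↦ 4·6 + 4|_6 = 28 ⇒ 27

ω·4 + 4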